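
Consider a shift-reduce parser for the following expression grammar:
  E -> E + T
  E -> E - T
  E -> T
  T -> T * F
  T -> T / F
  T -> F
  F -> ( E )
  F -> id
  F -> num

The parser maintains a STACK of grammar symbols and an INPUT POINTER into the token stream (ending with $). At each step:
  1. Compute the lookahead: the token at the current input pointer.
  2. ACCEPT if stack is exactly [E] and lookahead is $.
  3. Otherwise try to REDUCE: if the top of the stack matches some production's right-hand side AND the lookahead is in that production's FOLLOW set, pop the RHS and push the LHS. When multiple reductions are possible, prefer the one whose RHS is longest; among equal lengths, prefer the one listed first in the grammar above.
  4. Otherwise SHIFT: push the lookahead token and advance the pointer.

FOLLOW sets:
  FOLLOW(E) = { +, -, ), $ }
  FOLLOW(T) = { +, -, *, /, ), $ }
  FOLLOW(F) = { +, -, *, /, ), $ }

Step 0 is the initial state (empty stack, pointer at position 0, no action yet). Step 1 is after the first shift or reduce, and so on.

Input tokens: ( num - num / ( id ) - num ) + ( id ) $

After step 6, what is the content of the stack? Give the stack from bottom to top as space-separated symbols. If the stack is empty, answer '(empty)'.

Step 1: shift (. Stack=[(] ptr=1 lookahead=num remaining=[num - num / ( id ) - num ) + ( id ) $]
Step 2: shift num. Stack=[( num] ptr=2 lookahead=- remaining=[- num / ( id ) - num ) + ( id ) $]
Step 3: reduce F->num. Stack=[( F] ptr=2 lookahead=- remaining=[- num / ( id ) - num ) + ( id ) $]
Step 4: reduce T->F. Stack=[( T] ptr=2 lookahead=- remaining=[- num / ( id ) - num ) + ( id ) $]
Step 5: reduce E->T. Stack=[( E] ptr=2 lookahead=- remaining=[- num / ( id ) - num ) + ( id ) $]
Step 6: shift -. Stack=[( E -] ptr=3 lookahead=num remaining=[num / ( id ) - num ) + ( id ) $]

Answer: ( E -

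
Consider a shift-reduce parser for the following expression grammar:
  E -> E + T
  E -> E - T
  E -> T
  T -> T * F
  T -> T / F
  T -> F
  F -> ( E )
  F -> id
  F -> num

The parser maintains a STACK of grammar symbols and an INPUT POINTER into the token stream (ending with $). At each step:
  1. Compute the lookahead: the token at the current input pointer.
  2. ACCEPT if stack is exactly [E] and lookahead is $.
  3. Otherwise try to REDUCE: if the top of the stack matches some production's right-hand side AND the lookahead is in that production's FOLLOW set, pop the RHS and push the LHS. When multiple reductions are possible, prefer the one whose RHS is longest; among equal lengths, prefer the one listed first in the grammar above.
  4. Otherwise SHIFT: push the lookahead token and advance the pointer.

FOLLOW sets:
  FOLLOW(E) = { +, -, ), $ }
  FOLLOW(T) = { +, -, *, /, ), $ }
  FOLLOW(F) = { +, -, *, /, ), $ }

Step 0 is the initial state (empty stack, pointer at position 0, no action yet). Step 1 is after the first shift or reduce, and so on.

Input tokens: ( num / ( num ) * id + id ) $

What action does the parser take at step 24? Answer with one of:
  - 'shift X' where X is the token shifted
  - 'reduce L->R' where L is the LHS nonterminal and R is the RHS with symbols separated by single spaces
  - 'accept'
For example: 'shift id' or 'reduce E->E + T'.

Step 1: shift (. Stack=[(] ptr=1 lookahead=num remaining=[num / ( num ) * id + id ) $]
Step 2: shift num. Stack=[( num] ptr=2 lookahead=/ remaining=[/ ( num ) * id + id ) $]
Step 3: reduce F->num. Stack=[( F] ptr=2 lookahead=/ remaining=[/ ( num ) * id + id ) $]
Step 4: reduce T->F. Stack=[( T] ptr=2 lookahead=/ remaining=[/ ( num ) * id + id ) $]
Step 5: shift /. Stack=[( T /] ptr=3 lookahead=( remaining=[( num ) * id + id ) $]
Step 6: shift (. Stack=[( T / (] ptr=4 lookahead=num remaining=[num ) * id + id ) $]
Step 7: shift num. Stack=[( T / ( num] ptr=5 lookahead=) remaining=[) * id + id ) $]
Step 8: reduce F->num. Stack=[( T / ( F] ptr=5 lookahead=) remaining=[) * id + id ) $]
Step 9: reduce T->F. Stack=[( T / ( T] ptr=5 lookahead=) remaining=[) * id + id ) $]
Step 10: reduce E->T. Stack=[( T / ( E] ptr=5 lookahead=) remaining=[) * id + id ) $]
Step 11: shift ). Stack=[( T / ( E )] ptr=6 lookahead=* remaining=[* id + id ) $]
Step 12: reduce F->( E ). Stack=[( T / F] ptr=6 lookahead=* remaining=[* id + id ) $]
Step 13: reduce T->T / F. Stack=[( T] ptr=6 lookahead=* remaining=[* id + id ) $]
Step 14: shift *. Stack=[( T *] ptr=7 lookahead=id remaining=[id + id ) $]
Step 15: shift id. Stack=[( T * id] ptr=8 lookahead=+ remaining=[+ id ) $]
Step 16: reduce F->id. Stack=[( T * F] ptr=8 lookahead=+ remaining=[+ id ) $]
Step 17: reduce T->T * F. Stack=[( T] ptr=8 lookahead=+ remaining=[+ id ) $]
Step 18: reduce E->T. Stack=[( E] ptr=8 lookahead=+ remaining=[+ id ) $]
Step 19: shift +. Stack=[( E +] ptr=9 lookahead=id remaining=[id ) $]
Step 20: shift id. Stack=[( E + id] ptr=10 lookahead=) remaining=[) $]
Step 21: reduce F->id. Stack=[( E + F] ptr=10 lookahead=) remaining=[) $]
Step 22: reduce T->F. Stack=[( E + T] ptr=10 lookahead=) remaining=[) $]
Step 23: reduce E->E + T. Stack=[( E] ptr=10 lookahead=) remaining=[) $]
Step 24: shift ). Stack=[( E )] ptr=11 lookahead=$ remaining=[$]

Answer: shift )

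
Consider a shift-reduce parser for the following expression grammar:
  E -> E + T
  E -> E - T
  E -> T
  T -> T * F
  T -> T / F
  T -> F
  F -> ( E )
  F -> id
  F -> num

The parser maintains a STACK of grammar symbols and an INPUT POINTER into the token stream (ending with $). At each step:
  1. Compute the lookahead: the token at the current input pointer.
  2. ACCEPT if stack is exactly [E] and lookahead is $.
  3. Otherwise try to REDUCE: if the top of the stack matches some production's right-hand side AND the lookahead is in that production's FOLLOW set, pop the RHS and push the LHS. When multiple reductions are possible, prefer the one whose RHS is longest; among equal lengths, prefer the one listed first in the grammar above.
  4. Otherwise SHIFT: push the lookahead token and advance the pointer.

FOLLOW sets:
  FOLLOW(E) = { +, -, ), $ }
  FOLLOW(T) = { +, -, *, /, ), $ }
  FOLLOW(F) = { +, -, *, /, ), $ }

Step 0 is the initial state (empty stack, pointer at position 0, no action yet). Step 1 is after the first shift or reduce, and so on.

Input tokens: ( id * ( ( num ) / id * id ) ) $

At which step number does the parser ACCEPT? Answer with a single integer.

Step 1: shift (. Stack=[(] ptr=1 lookahead=id remaining=[id * ( ( num ) / id * id ) ) $]
Step 2: shift id. Stack=[( id] ptr=2 lookahead=* remaining=[* ( ( num ) / id * id ) ) $]
Step 3: reduce F->id. Stack=[( F] ptr=2 lookahead=* remaining=[* ( ( num ) / id * id ) ) $]
Step 4: reduce T->F. Stack=[( T] ptr=2 lookahead=* remaining=[* ( ( num ) / id * id ) ) $]
Step 5: shift *. Stack=[( T *] ptr=3 lookahead=( remaining=[( ( num ) / id * id ) ) $]
Step 6: shift (. Stack=[( T * (] ptr=4 lookahead=( remaining=[( num ) / id * id ) ) $]
Step 7: shift (. Stack=[( T * ( (] ptr=5 lookahead=num remaining=[num ) / id * id ) ) $]
Step 8: shift num. Stack=[( T * ( ( num] ptr=6 lookahead=) remaining=[) / id * id ) ) $]
Step 9: reduce F->num. Stack=[( T * ( ( F] ptr=6 lookahead=) remaining=[) / id * id ) ) $]
Step 10: reduce T->F. Stack=[( T * ( ( T] ptr=6 lookahead=) remaining=[) / id * id ) ) $]
Step 11: reduce E->T. Stack=[( T * ( ( E] ptr=6 lookahead=) remaining=[) / id * id ) ) $]
Step 12: shift ). Stack=[( T * ( ( E )] ptr=7 lookahead=/ remaining=[/ id * id ) ) $]
Step 13: reduce F->( E ). Stack=[( T * ( F] ptr=7 lookahead=/ remaining=[/ id * id ) ) $]
Step 14: reduce T->F. Stack=[( T * ( T] ptr=7 lookahead=/ remaining=[/ id * id ) ) $]
Step 15: shift /. Stack=[( T * ( T /] ptr=8 lookahead=id remaining=[id * id ) ) $]
Step 16: shift id. Stack=[( T * ( T / id] ptr=9 lookahead=* remaining=[* id ) ) $]
Step 17: reduce F->id. Stack=[( T * ( T / F] ptr=9 lookahead=* remaining=[* id ) ) $]
Step 18: reduce T->T / F. Stack=[( T * ( T] ptr=9 lookahead=* remaining=[* id ) ) $]
Step 19: shift *. Stack=[( T * ( T *] ptr=10 lookahead=id remaining=[id ) ) $]
Step 20: shift id. Stack=[( T * ( T * id] ptr=11 lookahead=) remaining=[) ) $]
Step 21: reduce F->id. Stack=[( T * ( T * F] ptr=11 lookahead=) remaining=[) ) $]
Step 22: reduce T->T * F. Stack=[( T * ( T] ptr=11 lookahead=) remaining=[) ) $]
Step 23: reduce E->T. Stack=[( T * ( E] ptr=11 lookahead=) remaining=[) ) $]
Step 24: shift ). Stack=[( T * ( E )] ptr=12 lookahead=) remaining=[) $]
Step 25: reduce F->( E ). Stack=[( T * F] ptr=12 lookahead=) remaining=[) $]
Step 26: reduce T->T * F. Stack=[( T] ptr=12 lookahead=) remaining=[) $]
Step 27: reduce E->T. Stack=[( E] ptr=12 lookahead=) remaining=[) $]
Step 28: shift ). Stack=[( E )] ptr=13 lookahead=$ remaining=[$]
Step 29: reduce F->( E ). Stack=[F] ptr=13 lookahead=$ remaining=[$]
Step 30: reduce T->F. Stack=[T] ptr=13 lookahead=$ remaining=[$]
Step 31: reduce E->T. Stack=[E] ptr=13 lookahead=$ remaining=[$]
Step 32: accept. Stack=[E] ptr=13 lookahead=$ remaining=[$]

Answer: 32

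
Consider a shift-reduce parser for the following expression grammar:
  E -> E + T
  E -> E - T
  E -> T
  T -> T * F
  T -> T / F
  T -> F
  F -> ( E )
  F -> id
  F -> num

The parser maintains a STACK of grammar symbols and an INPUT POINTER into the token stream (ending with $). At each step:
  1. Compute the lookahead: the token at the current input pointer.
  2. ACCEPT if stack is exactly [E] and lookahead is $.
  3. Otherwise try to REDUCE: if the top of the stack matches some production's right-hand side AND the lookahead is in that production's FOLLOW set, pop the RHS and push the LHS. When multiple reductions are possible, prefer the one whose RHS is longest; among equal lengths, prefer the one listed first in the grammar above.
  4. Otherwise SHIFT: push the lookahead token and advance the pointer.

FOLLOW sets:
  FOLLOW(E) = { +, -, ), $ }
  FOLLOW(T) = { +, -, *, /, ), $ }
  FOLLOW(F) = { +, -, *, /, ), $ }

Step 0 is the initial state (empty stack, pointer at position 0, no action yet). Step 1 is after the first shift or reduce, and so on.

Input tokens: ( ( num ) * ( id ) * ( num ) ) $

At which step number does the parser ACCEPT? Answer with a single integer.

Answer: 33

Derivation:
Step 1: shift (. Stack=[(] ptr=1 lookahead=( remaining=[( num ) * ( id ) * ( num ) ) $]
Step 2: shift (. Stack=[( (] ptr=2 lookahead=num remaining=[num ) * ( id ) * ( num ) ) $]
Step 3: shift num. Stack=[( ( num] ptr=3 lookahead=) remaining=[) * ( id ) * ( num ) ) $]
Step 4: reduce F->num. Stack=[( ( F] ptr=3 lookahead=) remaining=[) * ( id ) * ( num ) ) $]
Step 5: reduce T->F. Stack=[( ( T] ptr=3 lookahead=) remaining=[) * ( id ) * ( num ) ) $]
Step 6: reduce E->T. Stack=[( ( E] ptr=3 lookahead=) remaining=[) * ( id ) * ( num ) ) $]
Step 7: shift ). Stack=[( ( E )] ptr=4 lookahead=* remaining=[* ( id ) * ( num ) ) $]
Step 8: reduce F->( E ). Stack=[( F] ptr=4 lookahead=* remaining=[* ( id ) * ( num ) ) $]
Step 9: reduce T->F. Stack=[( T] ptr=4 lookahead=* remaining=[* ( id ) * ( num ) ) $]
Step 10: shift *. Stack=[( T *] ptr=5 lookahead=( remaining=[( id ) * ( num ) ) $]
Step 11: shift (. Stack=[( T * (] ptr=6 lookahead=id remaining=[id ) * ( num ) ) $]
Step 12: shift id. Stack=[( T * ( id] ptr=7 lookahead=) remaining=[) * ( num ) ) $]
Step 13: reduce F->id. Stack=[( T * ( F] ptr=7 lookahead=) remaining=[) * ( num ) ) $]
Step 14: reduce T->F. Stack=[( T * ( T] ptr=7 lookahead=) remaining=[) * ( num ) ) $]
Step 15: reduce E->T. Stack=[( T * ( E] ptr=7 lookahead=) remaining=[) * ( num ) ) $]
Step 16: shift ). Stack=[( T * ( E )] ptr=8 lookahead=* remaining=[* ( num ) ) $]
Step 17: reduce F->( E ). Stack=[( T * F] ptr=8 lookahead=* remaining=[* ( num ) ) $]
Step 18: reduce T->T * F. Stack=[( T] ptr=8 lookahead=* remaining=[* ( num ) ) $]
Step 19: shift *. Stack=[( T *] ptr=9 lookahead=( remaining=[( num ) ) $]
Step 20: shift (. Stack=[( T * (] ptr=10 lookahead=num remaining=[num ) ) $]
Step 21: shift num. Stack=[( T * ( num] ptr=11 lookahead=) remaining=[) ) $]
Step 22: reduce F->num. Stack=[( T * ( F] ptr=11 lookahead=) remaining=[) ) $]
Step 23: reduce T->F. Stack=[( T * ( T] ptr=11 lookahead=) remaining=[) ) $]
Step 24: reduce E->T. Stack=[( T * ( E] ptr=11 lookahead=) remaining=[) ) $]
Step 25: shift ). Stack=[( T * ( E )] ptr=12 lookahead=) remaining=[) $]
Step 26: reduce F->( E ). Stack=[( T * F] ptr=12 lookahead=) remaining=[) $]
Step 27: reduce T->T * F. Stack=[( T] ptr=12 lookahead=) remaining=[) $]
Step 28: reduce E->T. Stack=[( E] ptr=12 lookahead=) remaining=[) $]
Step 29: shift ). Stack=[( E )] ptr=13 lookahead=$ remaining=[$]
Step 30: reduce F->( E ). Stack=[F] ptr=13 lookahead=$ remaining=[$]
Step 31: reduce T->F. Stack=[T] ptr=13 lookahead=$ remaining=[$]
Step 32: reduce E->T. Stack=[E] ptr=13 lookahead=$ remaining=[$]
Step 33: accept. Stack=[E] ptr=13 lookahead=$ remaining=[$]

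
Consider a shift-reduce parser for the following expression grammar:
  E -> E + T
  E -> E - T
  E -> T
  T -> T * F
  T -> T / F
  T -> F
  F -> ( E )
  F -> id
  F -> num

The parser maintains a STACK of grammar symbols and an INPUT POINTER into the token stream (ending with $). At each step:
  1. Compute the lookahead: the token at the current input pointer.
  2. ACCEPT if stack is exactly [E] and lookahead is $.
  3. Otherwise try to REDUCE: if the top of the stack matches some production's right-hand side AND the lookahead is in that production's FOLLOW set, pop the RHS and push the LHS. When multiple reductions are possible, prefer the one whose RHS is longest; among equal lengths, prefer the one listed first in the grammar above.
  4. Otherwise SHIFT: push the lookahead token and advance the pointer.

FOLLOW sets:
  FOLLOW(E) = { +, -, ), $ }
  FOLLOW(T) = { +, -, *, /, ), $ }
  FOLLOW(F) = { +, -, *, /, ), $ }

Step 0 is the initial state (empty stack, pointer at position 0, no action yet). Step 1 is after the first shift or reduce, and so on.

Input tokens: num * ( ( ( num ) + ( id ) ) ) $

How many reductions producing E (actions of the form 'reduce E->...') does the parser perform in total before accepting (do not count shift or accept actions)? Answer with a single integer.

Answer: 6

Derivation:
Step 1: shift num. Stack=[num] ptr=1 lookahead=* remaining=[* ( ( ( num ) + ( id ) ) ) $]
Step 2: reduce F->num. Stack=[F] ptr=1 lookahead=* remaining=[* ( ( ( num ) + ( id ) ) ) $]
Step 3: reduce T->F. Stack=[T] ptr=1 lookahead=* remaining=[* ( ( ( num ) + ( id ) ) ) $]
Step 4: shift *. Stack=[T *] ptr=2 lookahead=( remaining=[( ( ( num ) + ( id ) ) ) $]
Step 5: shift (. Stack=[T * (] ptr=3 lookahead=( remaining=[( ( num ) + ( id ) ) ) $]
Step 6: shift (. Stack=[T * ( (] ptr=4 lookahead=( remaining=[( num ) + ( id ) ) ) $]
Step 7: shift (. Stack=[T * ( ( (] ptr=5 lookahead=num remaining=[num ) + ( id ) ) ) $]
Step 8: shift num. Stack=[T * ( ( ( num] ptr=6 lookahead=) remaining=[) + ( id ) ) ) $]
Step 9: reduce F->num. Stack=[T * ( ( ( F] ptr=6 lookahead=) remaining=[) + ( id ) ) ) $]
Step 10: reduce T->F. Stack=[T * ( ( ( T] ptr=6 lookahead=) remaining=[) + ( id ) ) ) $]
Step 11: reduce E->T. Stack=[T * ( ( ( E] ptr=6 lookahead=) remaining=[) + ( id ) ) ) $]
Step 12: shift ). Stack=[T * ( ( ( E )] ptr=7 lookahead=+ remaining=[+ ( id ) ) ) $]
Step 13: reduce F->( E ). Stack=[T * ( ( F] ptr=7 lookahead=+ remaining=[+ ( id ) ) ) $]
Step 14: reduce T->F. Stack=[T * ( ( T] ptr=7 lookahead=+ remaining=[+ ( id ) ) ) $]
Step 15: reduce E->T. Stack=[T * ( ( E] ptr=7 lookahead=+ remaining=[+ ( id ) ) ) $]
Step 16: shift +. Stack=[T * ( ( E +] ptr=8 lookahead=( remaining=[( id ) ) ) $]
Step 17: shift (. Stack=[T * ( ( E + (] ptr=9 lookahead=id remaining=[id ) ) ) $]
Step 18: shift id. Stack=[T * ( ( E + ( id] ptr=10 lookahead=) remaining=[) ) ) $]
Step 19: reduce F->id. Stack=[T * ( ( E + ( F] ptr=10 lookahead=) remaining=[) ) ) $]
Step 20: reduce T->F. Stack=[T * ( ( E + ( T] ptr=10 lookahead=) remaining=[) ) ) $]
Step 21: reduce E->T. Stack=[T * ( ( E + ( E] ptr=10 lookahead=) remaining=[) ) ) $]
Step 22: shift ). Stack=[T * ( ( E + ( E )] ptr=11 lookahead=) remaining=[) ) $]
Step 23: reduce F->( E ). Stack=[T * ( ( E + F] ptr=11 lookahead=) remaining=[) ) $]
Step 24: reduce T->F. Stack=[T * ( ( E + T] ptr=11 lookahead=) remaining=[) ) $]
Step 25: reduce E->E + T. Stack=[T * ( ( E] ptr=11 lookahead=) remaining=[) ) $]
Step 26: shift ). Stack=[T * ( ( E )] ptr=12 lookahead=) remaining=[) $]
Step 27: reduce F->( E ). Stack=[T * ( F] ptr=12 lookahead=) remaining=[) $]
Step 28: reduce T->F. Stack=[T * ( T] ptr=12 lookahead=) remaining=[) $]
Step 29: reduce E->T. Stack=[T * ( E] ptr=12 lookahead=) remaining=[) $]
Step 30: shift ). Stack=[T * ( E )] ptr=13 lookahead=$ remaining=[$]
Step 31: reduce F->( E ). Stack=[T * F] ptr=13 lookahead=$ remaining=[$]
Step 32: reduce T->T * F. Stack=[T] ptr=13 lookahead=$ remaining=[$]
Step 33: reduce E->T. Stack=[E] ptr=13 lookahead=$ remaining=[$]
Step 34: accept. Stack=[E] ptr=13 lookahead=$ remaining=[$]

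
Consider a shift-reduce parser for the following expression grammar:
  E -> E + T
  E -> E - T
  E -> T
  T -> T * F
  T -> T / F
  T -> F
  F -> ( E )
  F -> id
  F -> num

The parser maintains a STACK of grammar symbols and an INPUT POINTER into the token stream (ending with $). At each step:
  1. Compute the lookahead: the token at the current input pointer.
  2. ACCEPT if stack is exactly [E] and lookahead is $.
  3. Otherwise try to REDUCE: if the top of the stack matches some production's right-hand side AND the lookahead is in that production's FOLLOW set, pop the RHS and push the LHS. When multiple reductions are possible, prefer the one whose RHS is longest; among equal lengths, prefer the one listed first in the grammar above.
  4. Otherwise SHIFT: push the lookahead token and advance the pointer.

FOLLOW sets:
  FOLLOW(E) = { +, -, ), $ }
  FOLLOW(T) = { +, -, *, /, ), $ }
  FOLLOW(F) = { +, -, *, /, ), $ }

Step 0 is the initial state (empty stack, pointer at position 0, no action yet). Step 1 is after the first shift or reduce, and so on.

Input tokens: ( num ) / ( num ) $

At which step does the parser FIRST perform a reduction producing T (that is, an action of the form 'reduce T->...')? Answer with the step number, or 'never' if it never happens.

Step 1: shift (. Stack=[(] ptr=1 lookahead=num remaining=[num ) / ( num ) $]
Step 2: shift num. Stack=[( num] ptr=2 lookahead=) remaining=[) / ( num ) $]
Step 3: reduce F->num. Stack=[( F] ptr=2 lookahead=) remaining=[) / ( num ) $]
Step 4: reduce T->F. Stack=[( T] ptr=2 lookahead=) remaining=[) / ( num ) $]

Answer: 4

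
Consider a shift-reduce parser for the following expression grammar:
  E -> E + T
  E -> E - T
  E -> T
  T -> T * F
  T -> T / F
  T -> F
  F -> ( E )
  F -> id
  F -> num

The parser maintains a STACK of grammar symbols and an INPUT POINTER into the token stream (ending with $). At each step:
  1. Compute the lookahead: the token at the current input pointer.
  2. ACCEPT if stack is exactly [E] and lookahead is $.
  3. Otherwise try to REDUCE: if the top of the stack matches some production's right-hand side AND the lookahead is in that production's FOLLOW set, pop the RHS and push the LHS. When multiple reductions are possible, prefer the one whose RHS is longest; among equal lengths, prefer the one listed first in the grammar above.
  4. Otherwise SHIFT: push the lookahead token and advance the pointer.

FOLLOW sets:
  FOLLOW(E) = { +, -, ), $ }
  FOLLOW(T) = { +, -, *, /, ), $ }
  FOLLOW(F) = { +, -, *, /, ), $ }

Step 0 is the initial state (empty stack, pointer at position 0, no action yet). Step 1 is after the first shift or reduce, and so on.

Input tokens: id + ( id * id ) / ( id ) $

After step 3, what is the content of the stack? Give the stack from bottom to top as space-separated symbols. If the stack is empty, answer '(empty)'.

Step 1: shift id. Stack=[id] ptr=1 lookahead=+ remaining=[+ ( id * id ) / ( id ) $]
Step 2: reduce F->id. Stack=[F] ptr=1 lookahead=+ remaining=[+ ( id * id ) / ( id ) $]
Step 3: reduce T->F. Stack=[T] ptr=1 lookahead=+ remaining=[+ ( id * id ) / ( id ) $]

Answer: T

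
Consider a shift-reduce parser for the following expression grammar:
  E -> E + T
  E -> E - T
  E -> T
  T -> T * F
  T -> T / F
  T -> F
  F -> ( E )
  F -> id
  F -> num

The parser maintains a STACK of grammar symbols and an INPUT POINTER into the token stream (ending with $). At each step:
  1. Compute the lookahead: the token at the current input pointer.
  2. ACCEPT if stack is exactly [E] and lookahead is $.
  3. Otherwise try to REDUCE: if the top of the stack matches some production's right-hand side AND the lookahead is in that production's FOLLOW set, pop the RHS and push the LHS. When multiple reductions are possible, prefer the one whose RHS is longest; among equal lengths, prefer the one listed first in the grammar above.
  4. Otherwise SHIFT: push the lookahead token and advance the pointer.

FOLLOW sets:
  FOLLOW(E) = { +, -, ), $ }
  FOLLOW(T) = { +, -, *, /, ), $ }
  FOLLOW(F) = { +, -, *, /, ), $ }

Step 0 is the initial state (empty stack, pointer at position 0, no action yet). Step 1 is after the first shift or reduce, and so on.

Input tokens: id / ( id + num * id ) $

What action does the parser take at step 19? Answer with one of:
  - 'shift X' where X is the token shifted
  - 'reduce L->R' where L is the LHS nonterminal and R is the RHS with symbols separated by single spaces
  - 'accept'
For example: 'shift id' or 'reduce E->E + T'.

Step 1: shift id. Stack=[id] ptr=1 lookahead=/ remaining=[/ ( id + num * id ) $]
Step 2: reduce F->id. Stack=[F] ptr=1 lookahead=/ remaining=[/ ( id + num * id ) $]
Step 3: reduce T->F. Stack=[T] ptr=1 lookahead=/ remaining=[/ ( id + num * id ) $]
Step 4: shift /. Stack=[T /] ptr=2 lookahead=( remaining=[( id + num * id ) $]
Step 5: shift (. Stack=[T / (] ptr=3 lookahead=id remaining=[id + num * id ) $]
Step 6: shift id. Stack=[T / ( id] ptr=4 lookahead=+ remaining=[+ num * id ) $]
Step 7: reduce F->id. Stack=[T / ( F] ptr=4 lookahead=+ remaining=[+ num * id ) $]
Step 8: reduce T->F. Stack=[T / ( T] ptr=4 lookahead=+ remaining=[+ num * id ) $]
Step 9: reduce E->T. Stack=[T / ( E] ptr=4 lookahead=+ remaining=[+ num * id ) $]
Step 10: shift +. Stack=[T / ( E +] ptr=5 lookahead=num remaining=[num * id ) $]
Step 11: shift num. Stack=[T / ( E + num] ptr=6 lookahead=* remaining=[* id ) $]
Step 12: reduce F->num. Stack=[T / ( E + F] ptr=6 lookahead=* remaining=[* id ) $]
Step 13: reduce T->F. Stack=[T / ( E + T] ptr=6 lookahead=* remaining=[* id ) $]
Step 14: shift *. Stack=[T / ( E + T *] ptr=7 lookahead=id remaining=[id ) $]
Step 15: shift id. Stack=[T / ( E + T * id] ptr=8 lookahead=) remaining=[) $]
Step 16: reduce F->id. Stack=[T / ( E + T * F] ptr=8 lookahead=) remaining=[) $]
Step 17: reduce T->T * F. Stack=[T / ( E + T] ptr=8 lookahead=) remaining=[) $]
Step 18: reduce E->E + T. Stack=[T / ( E] ptr=8 lookahead=) remaining=[) $]
Step 19: shift ). Stack=[T / ( E )] ptr=9 lookahead=$ remaining=[$]

Answer: shift )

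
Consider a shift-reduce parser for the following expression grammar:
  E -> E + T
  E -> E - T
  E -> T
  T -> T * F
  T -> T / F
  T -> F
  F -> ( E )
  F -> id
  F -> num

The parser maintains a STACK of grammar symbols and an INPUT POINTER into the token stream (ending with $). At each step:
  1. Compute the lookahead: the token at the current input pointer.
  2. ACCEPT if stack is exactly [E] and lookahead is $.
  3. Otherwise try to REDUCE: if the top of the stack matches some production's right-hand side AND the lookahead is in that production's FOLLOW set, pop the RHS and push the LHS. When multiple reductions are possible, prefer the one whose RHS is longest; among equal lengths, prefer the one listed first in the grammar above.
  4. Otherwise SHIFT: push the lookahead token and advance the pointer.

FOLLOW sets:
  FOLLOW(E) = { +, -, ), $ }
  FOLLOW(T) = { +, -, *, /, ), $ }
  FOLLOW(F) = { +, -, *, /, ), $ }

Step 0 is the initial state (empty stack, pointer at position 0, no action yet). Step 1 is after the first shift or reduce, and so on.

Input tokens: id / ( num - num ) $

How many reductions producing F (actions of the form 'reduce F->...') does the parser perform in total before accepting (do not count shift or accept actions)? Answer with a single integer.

Answer: 4

Derivation:
Step 1: shift id. Stack=[id] ptr=1 lookahead=/ remaining=[/ ( num - num ) $]
Step 2: reduce F->id. Stack=[F] ptr=1 lookahead=/ remaining=[/ ( num - num ) $]
Step 3: reduce T->F. Stack=[T] ptr=1 lookahead=/ remaining=[/ ( num - num ) $]
Step 4: shift /. Stack=[T /] ptr=2 lookahead=( remaining=[( num - num ) $]
Step 5: shift (. Stack=[T / (] ptr=3 lookahead=num remaining=[num - num ) $]
Step 6: shift num. Stack=[T / ( num] ptr=4 lookahead=- remaining=[- num ) $]
Step 7: reduce F->num. Stack=[T / ( F] ptr=4 lookahead=- remaining=[- num ) $]
Step 8: reduce T->F. Stack=[T / ( T] ptr=4 lookahead=- remaining=[- num ) $]
Step 9: reduce E->T. Stack=[T / ( E] ptr=4 lookahead=- remaining=[- num ) $]
Step 10: shift -. Stack=[T / ( E -] ptr=5 lookahead=num remaining=[num ) $]
Step 11: shift num. Stack=[T / ( E - num] ptr=6 lookahead=) remaining=[) $]
Step 12: reduce F->num. Stack=[T / ( E - F] ptr=6 lookahead=) remaining=[) $]
Step 13: reduce T->F. Stack=[T / ( E - T] ptr=6 lookahead=) remaining=[) $]
Step 14: reduce E->E - T. Stack=[T / ( E] ptr=6 lookahead=) remaining=[) $]
Step 15: shift ). Stack=[T / ( E )] ptr=7 lookahead=$ remaining=[$]
Step 16: reduce F->( E ). Stack=[T / F] ptr=7 lookahead=$ remaining=[$]
Step 17: reduce T->T / F. Stack=[T] ptr=7 lookahead=$ remaining=[$]
Step 18: reduce E->T. Stack=[E] ptr=7 lookahead=$ remaining=[$]
Step 19: accept. Stack=[E] ptr=7 lookahead=$ remaining=[$]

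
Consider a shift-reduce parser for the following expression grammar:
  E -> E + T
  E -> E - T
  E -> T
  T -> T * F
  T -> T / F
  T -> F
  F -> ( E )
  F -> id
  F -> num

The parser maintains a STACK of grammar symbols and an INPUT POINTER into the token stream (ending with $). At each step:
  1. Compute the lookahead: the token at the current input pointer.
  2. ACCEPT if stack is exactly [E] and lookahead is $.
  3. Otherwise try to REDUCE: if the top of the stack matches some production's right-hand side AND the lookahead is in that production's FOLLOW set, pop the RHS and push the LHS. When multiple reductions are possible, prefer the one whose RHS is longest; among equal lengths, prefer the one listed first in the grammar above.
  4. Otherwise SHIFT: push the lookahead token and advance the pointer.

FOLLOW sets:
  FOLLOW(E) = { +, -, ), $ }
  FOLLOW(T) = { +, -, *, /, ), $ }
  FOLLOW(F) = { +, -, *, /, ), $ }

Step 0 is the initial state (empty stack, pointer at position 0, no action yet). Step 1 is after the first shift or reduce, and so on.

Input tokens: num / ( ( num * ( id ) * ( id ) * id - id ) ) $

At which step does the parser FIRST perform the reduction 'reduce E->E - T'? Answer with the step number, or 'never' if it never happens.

Answer: 37

Derivation:
Step 1: shift num. Stack=[num] ptr=1 lookahead=/ remaining=[/ ( ( num * ( id ) * ( id ) * id - id ) ) $]
Step 2: reduce F->num. Stack=[F] ptr=1 lookahead=/ remaining=[/ ( ( num * ( id ) * ( id ) * id - id ) ) $]
Step 3: reduce T->F. Stack=[T] ptr=1 lookahead=/ remaining=[/ ( ( num * ( id ) * ( id ) * id - id ) ) $]
Step 4: shift /. Stack=[T /] ptr=2 lookahead=( remaining=[( ( num * ( id ) * ( id ) * id - id ) ) $]
Step 5: shift (. Stack=[T / (] ptr=3 lookahead=( remaining=[( num * ( id ) * ( id ) * id - id ) ) $]
Step 6: shift (. Stack=[T / ( (] ptr=4 lookahead=num remaining=[num * ( id ) * ( id ) * id - id ) ) $]
Step 7: shift num. Stack=[T / ( ( num] ptr=5 lookahead=* remaining=[* ( id ) * ( id ) * id - id ) ) $]
Step 8: reduce F->num. Stack=[T / ( ( F] ptr=5 lookahead=* remaining=[* ( id ) * ( id ) * id - id ) ) $]
Step 9: reduce T->F. Stack=[T / ( ( T] ptr=5 lookahead=* remaining=[* ( id ) * ( id ) * id - id ) ) $]
Step 10: shift *. Stack=[T / ( ( T *] ptr=6 lookahead=( remaining=[( id ) * ( id ) * id - id ) ) $]
Step 11: shift (. Stack=[T / ( ( T * (] ptr=7 lookahead=id remaining=[id ) * ( id ) * id - id ) ) $]
Step 12: shift id. Stack=[T / ( ( T * ( id] ptr=8 lookahead=) remaining=[) * ( id ) * id - id ) ) $]
Step 13: reduce F->id. Stack=[T / ( ( T * ( F] ptr=8 lookahead=) remaining=[) * ( id ) * id - id ) ) $]
Step 14: reduce T->F. Stack=[T / ( ( T * ( T] ptr=8 lookahead=) remaining=[) * ( id ) * id - id ) ) $]
Step 15: reduce E->T. Stack=[T / ( ( T * ( E] ptr=8 lookahead=) remaining=[) * ( id ) * id - id ) ) $]
Step 16: shift ). Stack=[T / ( ( T * ( E )] ptr=9 lookahead=* remaining=[* ( id ) * id - id ) ) $]
Step 17: reduce F->( E ). Stack=[T / ( ( T * F] ptr=9 lookahead=* remaining=[* ( id ) * id - id ) ) $]
Step 18: reduce T->T * F. Stack=[T / ( ( T] ptr=9 lookahead=* remaining=[* ( id ) * id - id ) ) $]
Step 19: shift *. Stack=[T / ( ( T *] ptr=10 lookahead=( remaining=[( id ) * id - id ) ) $]
Step 20: shift (. Stack=[T / ( ( T * (] ptr=11 lookahead=id remaining=[id ) * id - id ) ) $]
Step 21: shift id. Stack=[T / ( ( T * ( id] ptr=12 lookahead=) remaining=[) * id - id ) ) $]
Step 22: reduce F->id. Stack=[T / ( ( T * ( F] ptr=12 lookahead=) remaining=[) * id - id ) ) $]
Step 23: reduce T->F. Stack=[T / ( ( T * ( T] ptr=12 lookahead=) remaining=[) * id - id ) ) $]
Step 24: reduce E->T. Stack=[T / ( ( T * ( E] ptr=12 lookahead=) remaining=[) * id - id ) ) $]
Step 25: shift ). Stack=[T / ( ( T * ( E )] ptr=13 lookahead=* remaining=[* id - id ) ) $]
Step 26: reduce F->( E ). Stack=[T / ( ( T * F] ptr=13 lookahead=* remaining=[* id - id ) ) $]
Step 27: reduce T->T * F. Stack=[T / ( ( T] ptr=13 lookahead=* remaining=[* id - id ) ) $]
Step 28: shift *. Stack=[T / ( ( T *] ptr=14 lookahead=id remaining=[id - id ) ) $]
Step 29: shift id. Stack=[T / ( ( T * id] ptr=15 lookahead=- remaining=[- id ) ) $]
Step 30: reduce F->id. Stack=[T / ( ( T * F] ptr=15 lookahead=- remaining=[- id ) ) $]
Step 31: reduce T->T * F. Stack=[T / ( ( T] ptr=15 lookahead=- remaining=[- id ) ) $]
Step 32: reduce E->T. Stack=[T / ( ( E] ptr=15 lookahead=- remaining=[- id ) ) $]
Step 33: shift -. Stack=[T / ( ( E -] ptr=16 lookahead=id remaining=[id ) ) $]
Step 34: shift id. Stack=[T / ( ( E - id] ptr=17 lookahead=) remaining=[) ) $]
Step 35: reduce F->id. Stack=[T / ( ( E - F] ptr=17 lookahead=) remaining=[) ) $]
Step 36: reduce T->F. Stack=[T / ( ( E - T] ptr=17 lookahead=) remaining=[) ) $]
Step 37: reduce E->E - T. Stack=[T / ( ( E] ptr=17 lookahead=) remaining=[) ) $]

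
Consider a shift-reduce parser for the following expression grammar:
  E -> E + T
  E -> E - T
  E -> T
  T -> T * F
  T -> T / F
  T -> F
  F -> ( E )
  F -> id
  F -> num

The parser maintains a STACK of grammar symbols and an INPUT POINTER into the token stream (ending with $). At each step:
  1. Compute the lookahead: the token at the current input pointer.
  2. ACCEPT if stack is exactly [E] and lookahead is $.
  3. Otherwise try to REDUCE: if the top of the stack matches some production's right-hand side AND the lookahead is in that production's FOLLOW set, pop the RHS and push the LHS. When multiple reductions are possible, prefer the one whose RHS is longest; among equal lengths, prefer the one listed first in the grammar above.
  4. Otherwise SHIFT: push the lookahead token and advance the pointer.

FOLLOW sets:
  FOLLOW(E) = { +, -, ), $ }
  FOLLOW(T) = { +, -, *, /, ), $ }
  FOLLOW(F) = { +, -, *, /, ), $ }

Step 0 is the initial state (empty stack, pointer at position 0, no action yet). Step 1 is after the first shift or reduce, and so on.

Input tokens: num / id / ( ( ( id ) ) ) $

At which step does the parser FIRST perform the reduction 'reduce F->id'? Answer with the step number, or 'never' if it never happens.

Answer: 6

Derivation:
Step 1: shift num. Stack=[num] ptr=1 lookahead=/ remaining=[/ id / ( ( ( id ) ) ) $]
Step 2: reduce F->num. Stack=[F] ptr=1 lookahead=/ remaining=[/ id / ( ( ( id ) ) ) $]
Step 3: reduce T->F. Stack=[T] ptr=1 lookahead=/ remaining=[/ id / ( ( ( id ) ) ) $]
Step 4: shift /. Stack=[T /] ptr=2 lookahead=id remaining=[id / ( ( ( id ) ) ) $]
Step 5: shift id. Stack=[T / id] ptr=3 lookahead=/ remaining=[/ ( ( ( id ) ) ) $]
Step 6: reduce F->id. Stack=[T / F] ptr=3 lookahead=/ remaining=[/ ( ( ( id ) ) ) $]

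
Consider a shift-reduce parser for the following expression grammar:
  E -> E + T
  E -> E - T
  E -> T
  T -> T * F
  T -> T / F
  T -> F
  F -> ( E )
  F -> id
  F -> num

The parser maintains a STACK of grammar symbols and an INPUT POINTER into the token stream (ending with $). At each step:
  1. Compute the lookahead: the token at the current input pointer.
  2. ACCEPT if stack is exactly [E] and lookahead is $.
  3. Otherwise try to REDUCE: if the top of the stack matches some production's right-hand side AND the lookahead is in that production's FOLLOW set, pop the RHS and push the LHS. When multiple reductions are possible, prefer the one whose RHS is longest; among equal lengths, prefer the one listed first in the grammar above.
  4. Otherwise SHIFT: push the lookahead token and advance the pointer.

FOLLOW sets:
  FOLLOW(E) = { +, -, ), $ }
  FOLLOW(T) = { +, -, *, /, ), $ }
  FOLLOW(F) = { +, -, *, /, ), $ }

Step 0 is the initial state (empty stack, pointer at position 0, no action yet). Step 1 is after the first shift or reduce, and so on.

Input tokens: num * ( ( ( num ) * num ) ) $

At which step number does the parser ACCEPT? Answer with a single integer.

Step 1: shift num. Stack=[num] ptr=1 lookahead=* remaining=[* ( ( ( num ) * num ) ) $]
Step 2: reduce F->num. Stack=[F] ptr=1 lookahead=* remaining=[* ( ( ( num ) * num ) ) $]
Step 3: reduce T->F. Stack=[T] ptr=1 lookahead=* remaining=[* ( ( ( num ) * num ) ) $]
Step 4: shift *. Stack=[T *] ptr=2 lookahead=( remaining=[( ( ( num ) * num ) ) $]
Step 5: shift (. Stack=[T * (] ptr=3 lookahead=( remaining=[( ( num ) * num ) ) $]
Step 6: shift (. Stack=[T * ( (] ptr=4 lookahead=( remaining=[( num ) * num ) ) $]
Step 7: shift (. Stack=[T * ( ( (] ptr=5 lookahead=num remaining=[num ) * num ) ) $]
Step 8: shift num. Stack=[T * ( ( ( num] ptr=6 lookahead=) remaining=[) * num ) ) $]
Step 9: reduce F->num. Stack=[T * ( ( ( F] ptr=6 lookahead=) remaining=[) * num ) ) $]
Step 10: reduce T->F. Stack=[T * ( ( ( T] ptr=6 lookahead=) remaining=[) * num ) ) $]
Step 11: reduce E->T. Stack=[T * ( ( ( E] ptr=6 lookahead=) remaining=[) * num ) ) $]
Step 12: shift ). Stack=[T * ( ( ( E )] ptr=7 lookahead=* remaining=[* num ) ) $]
Step 13: reduce F->( E ). Stack=[T * ( ( F] ptr=7 lookahead=* remaining=[* num ) ) $]
Step 14: reduce T->F. Stack=[T * ( ( T] ptr=7 lookahead=* remaining=[* num ) ) $]
Step 15: shift *. Stack=[T * ( ( T *] ptr=8 lookahead=num remaining=[num ) ) $]
Step 16: shift num. Stack=[T * ( ( T * num] ptr=9 lookahead=) remaining=[) ) $]
Step 17: reduce F->num. Stack=[T * ( ( T * F] ptr=9 lookahead=) remaining=[) ) $]
Step 18: reduce T->T * F. Stack=[T * ( ( T] ptr=9 lookahead=) remaining=[) ) $]
Step 19: reduce E->T. Stack=[T * ( ( E] ptr=9 lookahead=) remaining=[) ) $]
Step 20: shift ). Stack=[T * ( ( E )] ptr=10 lookahead=) remaining=[) $]
Step 21: reduce F->( E ). Stack=[T * ( F] ptr=10 lookahead=) remaining=[) $]
Step 22: reduce T->F. Stack=[T * ( T] ptr=10 lookahead=) remaining=[) $]
Step 23: reduce E->T. Stack=[T * ( E] ptr=10 lookahead=) remaining=[) $]
Step 24: shift ). Stack=[T * ( E )] ptr=11 lookahead=$ remaining=[$]
Step 25: reduce F->( E ). Stack=[T * F] ptr=11 lookahead=$ remaining=[$]
Step 26: reduce T->T * F. Stack=[T] ptr=11 lookahead=$ remaining=[$]
Step 27: reduce E->T. Stack=[E] ptr=11 lookahead=$ remaining=[$]
Step 28: accept. Stack=[E] ptr=11 lookahead=$ remaining=[$]

Answer: 28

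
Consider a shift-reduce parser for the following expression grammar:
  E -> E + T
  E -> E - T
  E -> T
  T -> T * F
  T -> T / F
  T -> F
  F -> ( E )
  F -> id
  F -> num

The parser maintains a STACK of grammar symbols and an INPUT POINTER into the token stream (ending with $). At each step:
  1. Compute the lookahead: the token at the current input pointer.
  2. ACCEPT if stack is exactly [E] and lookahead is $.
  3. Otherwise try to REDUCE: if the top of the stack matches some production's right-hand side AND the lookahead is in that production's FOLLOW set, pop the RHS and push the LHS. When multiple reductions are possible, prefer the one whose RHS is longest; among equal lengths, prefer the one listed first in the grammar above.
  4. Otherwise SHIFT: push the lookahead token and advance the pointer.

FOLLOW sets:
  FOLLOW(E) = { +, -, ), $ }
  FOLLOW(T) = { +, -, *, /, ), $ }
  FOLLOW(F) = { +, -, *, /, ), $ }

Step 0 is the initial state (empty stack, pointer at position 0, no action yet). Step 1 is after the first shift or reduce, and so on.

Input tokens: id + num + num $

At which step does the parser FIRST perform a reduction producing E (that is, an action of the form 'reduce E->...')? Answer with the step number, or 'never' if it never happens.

Answer: 4

Derivation:
Step 1: shift id. Stack=[id] ptr=1 lookahead=+ remaining=[+ num + num $]
Step 2: reduce F->id. Stack=[F] ptr=1 lookahead=+ remaining=[+ num + num $]
Step 3: reduce T->F. Stack=[T] ptr=1 lookahead=+ remaining=[+ num + num $]
Step 4: reduce E->T. Stack=[E] ptr=1 lookahead=+ remaining=[+ num + num $]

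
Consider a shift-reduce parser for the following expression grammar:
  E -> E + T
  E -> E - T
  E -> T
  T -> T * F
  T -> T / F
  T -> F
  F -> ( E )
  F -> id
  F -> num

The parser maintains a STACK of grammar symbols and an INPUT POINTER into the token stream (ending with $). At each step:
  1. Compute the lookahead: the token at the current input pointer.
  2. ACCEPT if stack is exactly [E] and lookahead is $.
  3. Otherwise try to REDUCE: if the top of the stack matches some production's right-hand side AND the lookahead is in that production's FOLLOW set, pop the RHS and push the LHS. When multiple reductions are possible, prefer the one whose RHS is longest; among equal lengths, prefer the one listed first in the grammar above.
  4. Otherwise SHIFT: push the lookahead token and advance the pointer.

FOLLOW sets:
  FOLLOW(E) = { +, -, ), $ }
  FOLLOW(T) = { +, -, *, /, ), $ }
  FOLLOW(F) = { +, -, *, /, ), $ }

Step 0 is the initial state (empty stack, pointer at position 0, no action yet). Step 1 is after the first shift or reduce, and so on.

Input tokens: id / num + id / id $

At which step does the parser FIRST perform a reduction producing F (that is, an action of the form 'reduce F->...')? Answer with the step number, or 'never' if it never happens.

Answer: 2

Derivation:
Step 1: shift id. Stack=[id] ptr=1 lookahead=/ remaining=[/ num + id / id $]
Step 2: reduce F->id. Stack=[F] ptr=1 lookahead=/ remaining=[/ num + id / id $]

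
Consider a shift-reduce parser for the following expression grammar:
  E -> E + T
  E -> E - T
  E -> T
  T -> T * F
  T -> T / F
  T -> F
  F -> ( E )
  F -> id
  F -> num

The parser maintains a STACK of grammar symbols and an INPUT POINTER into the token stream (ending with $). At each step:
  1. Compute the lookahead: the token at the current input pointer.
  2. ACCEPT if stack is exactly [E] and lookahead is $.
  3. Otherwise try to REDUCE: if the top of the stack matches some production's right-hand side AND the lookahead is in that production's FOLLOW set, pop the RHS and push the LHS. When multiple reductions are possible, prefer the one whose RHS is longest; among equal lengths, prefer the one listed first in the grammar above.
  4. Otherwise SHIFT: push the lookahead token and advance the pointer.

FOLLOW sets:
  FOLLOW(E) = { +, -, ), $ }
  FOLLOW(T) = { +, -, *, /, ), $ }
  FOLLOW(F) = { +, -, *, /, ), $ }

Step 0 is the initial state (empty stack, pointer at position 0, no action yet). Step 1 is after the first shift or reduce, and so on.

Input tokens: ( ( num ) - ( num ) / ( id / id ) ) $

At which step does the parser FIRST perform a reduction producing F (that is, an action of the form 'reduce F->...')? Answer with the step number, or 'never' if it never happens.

Step 1: shift (. Stack=[(] ptr=1 lookahead=( remaining=[( num ) - ( num ) / ( id / id ) ) $]
Step 2: shift (. Stack=[( (] ptr=2 lookahead=num remaining=[num ) - ( num ) / ( id / id ) ) $]
Step 3: shift num. Stack=[( ( num] ptr=3 lookahead=) remaining=[) - ( num ) / ( id / id ) ) $]
Step 4: reduce F->num. Stack=[( ( F] ptr=3 lookahead=) remaining=[) - ( num ) / ( id / id ) ) $]

Answer: 4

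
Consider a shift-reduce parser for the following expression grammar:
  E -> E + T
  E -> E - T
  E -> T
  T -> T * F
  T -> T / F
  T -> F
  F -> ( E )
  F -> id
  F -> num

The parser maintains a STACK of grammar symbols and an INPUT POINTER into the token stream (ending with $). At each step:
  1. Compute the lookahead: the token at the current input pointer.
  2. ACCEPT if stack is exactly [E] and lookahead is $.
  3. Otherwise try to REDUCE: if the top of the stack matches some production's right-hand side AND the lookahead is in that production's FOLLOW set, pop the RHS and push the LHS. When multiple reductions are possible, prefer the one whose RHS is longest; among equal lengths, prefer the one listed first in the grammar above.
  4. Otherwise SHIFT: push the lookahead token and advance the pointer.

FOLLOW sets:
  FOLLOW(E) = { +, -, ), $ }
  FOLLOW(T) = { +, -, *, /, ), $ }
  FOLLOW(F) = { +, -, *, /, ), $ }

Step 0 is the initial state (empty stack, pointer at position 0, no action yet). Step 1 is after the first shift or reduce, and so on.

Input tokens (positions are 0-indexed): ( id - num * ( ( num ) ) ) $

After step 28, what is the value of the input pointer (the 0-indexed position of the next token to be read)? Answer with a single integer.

Step 1: shift (. Stack=[(] ptr=1 lookahead=id remaining=[id - num * ( ( num ) ) ) $]
Step 2: shift id. Stack=[( id] ptr=2 lookahead=- remaining=[- num * ( ( num ) ) ) $]
Step 3: reduce F->id. Stack=[( F] ptr=2 lookahead=- remaining=[- num * ( ( num ) ) ) $]
Step 4: reduce T->F. Stack=[( T] ptr=2 lookahead=- remaining=[- num * ( ( num ) ) ) $]
Step 5: reduce E->T. Stack=[( E] ptr=2 lookahead=- remaining=[- num * ( ( num ) ) ) $]
Step 6: shift -. Stack=[( E -] ptr=3 lookahead=num remaining=[num * ( ( num ) ) ) $]
Step 7: shift num. Stack=[( E - num] ptr=4 lookahead=* remaining=[* ( ( num ) ) ) $]
Step 8: reduce F->num. Stack=[( E - F] ptr=4 lookahead=* remaining=[* ( ( num ) ) ) $]
Step 9: reduce T->F. Stack=[( E - T] ptr=4 lookahead=* remaining=[* ( ( num ) ) ) $]
Step 10: shift *. Stack=[( E - T *] ptr=5 lookahead=( remaining=[( ( num ) ) ) $]
Step 11: shift (. Stack=[( E - T * (] ptr=6 lookahead=( remaining=[( num ) ) ) $]
Step 12: shift (. Stack=[( E - T * ( (] ptr=7 lookahead=num remaining=[num ) ) ) $]
Step 13: shift num. Stack=[( E - T * ( ( num] ptr=8 lookahead=) remaining=[) ) ) $]
Step 14: reduce F->num. Stack=[( E - T * ( ( F] ptr=8 lookahead=) remaining=[) ) ) $]
Step 15: reduce T->F. Stack=[( E - T * ( ( T] ptr=8 lookahead=) remaining=[) ) ) $]
Step 16: reduce E->T. Stack=[( E - T * ( ( E] ptr=8 lookahead=) remaining=[) ) ) $]
Step 17: shift ). Stack=[( E - T * ( ( E )] ptr=9 lookahead=) remaining=[) ) $]
Step 18: reduce F->( E ). Stack=[( E - T * ( F] ptr=9 lookahead=) remaining=[) ) $]
Step 19: reduce T->F. Stack=[( E - T * ( T] ptr=9 lookahead=) remaining=[) ) $]
Step 20: reduce E->T. Stack=[( E - T * ( E] ptr=9 lookahead=) remaining=[) ) $]
Step 21: shift ). Stack=[( E - T * ( E )] ptr=10 lookahead=) remaining=[) $]
Step 22: reduce F->( E ). Stack=[( E - T * F] ptr=10 lookahead=) remaining=[) $]
Step 23: reduce T->T * F. Stack=[( E - T] ptr=10 lookahead=) remaining=[) $]
Step 24: reduce E->E - T. Stack=[( E] ptr=10 lookahead=) remaining=[) $]
Step 25: shift ). Stack=[( E )] ptr=11 lookahead=$ remaining=[$]
Step 26: reduce F->( E ). Stack=[F] ptr=11 lookahead=$ remaining=[$]
Step 27: reduce T->F. Stack=[T] ptr=11 lookahead=$ remaining=[$]
Step 28: reduce E->T. Stack=[E] ptr=11 lookahead=$ remaining=[$]

Answer: 11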